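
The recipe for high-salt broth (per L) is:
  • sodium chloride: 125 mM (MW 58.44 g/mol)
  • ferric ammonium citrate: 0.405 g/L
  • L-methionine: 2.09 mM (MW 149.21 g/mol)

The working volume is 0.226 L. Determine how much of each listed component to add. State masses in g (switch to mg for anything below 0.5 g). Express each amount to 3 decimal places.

sodium chloride 1.651 g; ferric ammonium citrate 91.530 mg; L-methionine 70.478 mg

Working volume: 0.226 L.
sodium chloride: 125 mmol/L × 58.44 g/mol × 0.226 L ÷ 1000 = 1.651 g
ferric ammonium citrate: 0.405 g/L × 0.226 L = 0.09153 g = 91.530 mg
L-methionine: 2.09 mmol/L × 149.21 mg/mmol × 0.226 L = 70.478 mg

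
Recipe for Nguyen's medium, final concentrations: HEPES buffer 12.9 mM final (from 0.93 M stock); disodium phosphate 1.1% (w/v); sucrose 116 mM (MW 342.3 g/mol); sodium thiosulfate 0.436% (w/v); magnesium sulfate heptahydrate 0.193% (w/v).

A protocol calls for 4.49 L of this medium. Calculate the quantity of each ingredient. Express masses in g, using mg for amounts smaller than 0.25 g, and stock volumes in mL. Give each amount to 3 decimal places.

Scale factor relative to 1 L: 4.49.
HEPES buffer: dilute stock: 12.9 mM × 4490 mL ÷ 930 mM = 62.281 mL
disodium phosphate: 1.1% w/v = 11 g/L → 11 × 4.49 L = 49.390 g
sucrose: 116 mmol/L × 342.3 g/mol × 4.49 L ÷ 1000 = 178.284 g
sodium thiosulfate: 0.436 g per 100 mL × 4490 mL ÷ 100 = 19.576 g
magnesium sulfate heptahydrate: 0.193 g per 100 mL × 4490 mL ÷ 100 = 8.666 g

HEPES buffer 62.281 mL; disodium phosphate 49.390 g; sucrose 178.284 g; sodium thiosulfate 19.576 g; magnesium sulfate heptahydrate 8.666 g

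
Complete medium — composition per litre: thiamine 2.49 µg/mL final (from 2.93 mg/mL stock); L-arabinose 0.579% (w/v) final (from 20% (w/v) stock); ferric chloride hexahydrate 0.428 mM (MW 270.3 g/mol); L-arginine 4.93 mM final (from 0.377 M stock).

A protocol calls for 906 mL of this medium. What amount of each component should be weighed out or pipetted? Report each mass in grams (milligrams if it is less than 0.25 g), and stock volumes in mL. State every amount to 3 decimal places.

Scale factor relative to 1 L: 0.906.
thiamine: dilute stock: 2.49 µg/mL × 906 mL ÷ 2930 µg/mL = 0.770 mL
L-arabinose: C1V1 = C2V2 → 0.579% ÷ 20% × 906 mL = 26.229 mL
ferric chloride hexahydrate: 0.428 mmol/L × 270.3 mg/mmol × 0.906 L = 104.814 mg
L-arginine: C1V1 = C2V2 → 4.93 mM × 906 mL ÷ 377 mM = 11.848 mL

thiamine 0.770 mL; L-arabinose 26.229 mL; ferric chloride hexahydrate 104.814 mg; L-arginine 11.848 mL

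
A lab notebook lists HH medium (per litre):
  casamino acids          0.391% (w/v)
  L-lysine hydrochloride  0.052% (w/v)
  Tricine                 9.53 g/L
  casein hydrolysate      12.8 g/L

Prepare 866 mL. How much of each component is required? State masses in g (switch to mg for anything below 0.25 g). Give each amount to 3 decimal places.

casamino acids 3.386 g; L-lysine hydrochloride 0.450 g; Tricine 8.253 g; casein hydrolysate 11.085 g

Target volume = 866 mL = 0.866 L.
casamino acids: 0.391% w/v = 3.91 g/L → 3.91 × 0.866 L = 3.386 g
L-lysine hydrochloride: 0.052% w/v = 0.52 g/L → 0.52 × 0.866 L = 0.450 g
Tricine: 9.53 g/L × 0.866 L = 8.253 g
casein hydrolysate: 12.8 g/L × 0.866 L = 11.085 g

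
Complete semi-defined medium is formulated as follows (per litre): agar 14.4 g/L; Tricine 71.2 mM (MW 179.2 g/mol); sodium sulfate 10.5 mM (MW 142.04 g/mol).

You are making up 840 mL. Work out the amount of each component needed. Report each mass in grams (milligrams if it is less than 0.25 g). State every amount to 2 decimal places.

Working volume: 840 mL = 0.84 L.
agar: 14.4 g/L × 0.84 L = 12.10 g
Tricine: 71.2 mmol/L × 179.2 g/mol × 0.84 L ÷ 1000 = 10.72 g
sodium sulfate: 10.5 mmol/L × 142.04 g/mol × 0.84 L ÷ 1000 = 1.25 g

agar 12.10 g; Tricine 10.72 g; sodium sulfate 1.25 g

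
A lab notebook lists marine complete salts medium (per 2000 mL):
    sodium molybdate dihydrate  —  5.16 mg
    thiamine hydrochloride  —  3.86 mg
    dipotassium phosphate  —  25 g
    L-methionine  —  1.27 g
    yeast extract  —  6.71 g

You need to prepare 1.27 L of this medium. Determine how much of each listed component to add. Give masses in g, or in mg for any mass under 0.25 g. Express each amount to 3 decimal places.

Ratio of target to recipe volume: 1270 / 2000 = 0.635.
sodium molybdate dihydrate: 5.16 mg × (1270 mL / 2000 mL) = 3.277 mg
thiamine hydrochloride: 3.86 mg × (1270 mL / 2000 mL) = 2.451 mg
dipotassium phosphate: 25 g × (1270 mL / 2000 mL) = 15.875 g
L-methionine: 1.27 g × (1270 mL / 2000 mL) = 0.806 g
yeast extract: 6.71 g × (1270 mL / 2000 mL) = 4.261 g

sodium molybdate dihydrate 3.277 mg; thiamine hydrochloride 2.451 mg; dipotassium phosphate 15.875 g; L-methionine 0.806 g; yeast extract 4.261 g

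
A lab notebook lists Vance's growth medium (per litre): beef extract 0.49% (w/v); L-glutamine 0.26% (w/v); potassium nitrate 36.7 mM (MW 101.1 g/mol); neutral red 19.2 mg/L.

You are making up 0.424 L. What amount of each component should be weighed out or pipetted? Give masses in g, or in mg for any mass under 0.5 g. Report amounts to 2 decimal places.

beef extract 2.08 g; L-glutamine 1.10 g; potassium nitrate 1.57 g; neutral red 8.14 mg

Scale factor relative to 1 L: 0.424.
beef extract: 0.49% w/v = 4.9 g/L → 4.9 × 0.424 L = 2.08 g
L-glutamine: 0.26% w/v = 2.6 g/L → 2.6 × 0.424 L = 1.10 g
potassium nitrate: 36.7 mmol/L × 101.1 g/mol × 0.424 L ÷ 1000 = 1.57 g
neutral red: 19.2 mg/L × 0.424 L = 8.14 mg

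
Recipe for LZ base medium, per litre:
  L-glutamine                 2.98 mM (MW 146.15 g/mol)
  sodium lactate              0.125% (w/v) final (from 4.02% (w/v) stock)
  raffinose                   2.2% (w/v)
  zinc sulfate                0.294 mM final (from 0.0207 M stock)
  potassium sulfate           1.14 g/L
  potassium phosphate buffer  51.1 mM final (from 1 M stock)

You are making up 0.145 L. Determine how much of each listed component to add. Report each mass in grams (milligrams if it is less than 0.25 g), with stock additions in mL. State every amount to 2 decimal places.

L-glutamine 63.15 mg; sodium lactate 4.51 mL; raffinose 3.19 g; zinc sulfate 2.06 mL; potassium sulfate 165.30 mg; potassium phosphate buffer 7.41 mL

Working volume: 0.145 L.
L-glutamine: 2.98 mmol/L × 146.15 mg/mmol × 0.145 L = 63.15 mg
sodium lactate: C1V1 = C2V2 → 0.125% ÷ 4.02% × 145 mL = 4.51 mL
raffinose: 2.2% w/v = 22 g/L → 22 × 0.145 L = 3.19 g
zinc sulfate: dilute stock: 0.294 mM × 145 mL ÷ 20.7 mM = 2.06 mL
potassium sulfate: 1.14 g/L × 0.145 L = 0.1653 g = 165.30 mg
potassium phosphate buffer: dilute stock: 51.1 mM × 145 mL ÷ 1000 mM = 7.41 mL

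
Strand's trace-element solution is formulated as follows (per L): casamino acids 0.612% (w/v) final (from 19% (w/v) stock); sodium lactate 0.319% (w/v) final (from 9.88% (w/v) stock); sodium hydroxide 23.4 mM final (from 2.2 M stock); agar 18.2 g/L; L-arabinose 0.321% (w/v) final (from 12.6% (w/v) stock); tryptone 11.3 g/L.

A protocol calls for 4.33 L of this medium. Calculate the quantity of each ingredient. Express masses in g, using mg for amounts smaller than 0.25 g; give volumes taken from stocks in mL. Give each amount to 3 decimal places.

casamino acids 139.472 mL; sodium lactate 139.805 mL; sodium hydroxide 46.055 mL; agar 78.806 g; L-arabinose 110.312 mL; tryptone 48.929 g

Working volume: 4.33 L.
casamino acids: C1V1 = C2V2 → 0.612% ÷ 19% × 4330 mL = 139.472 mL
sodium lactate: V = C2·V2/C1 = 0.319% ÷ 9.88% × 4330 mL = 139.805 mL
sodium hydroxide: V = C2·V2/C1 = 23.4 mM × 4330 mL ÷ 2200 mM = 46.055 mL
agar: 18.2 g/L × 4.33 L = 78.806 g
L-arabinose: C1V1 = C2V2 → 0.321% ÷ 12.6% × 4330 mL = 110.312 mL
tryptone: 11.3 g/L × 4.33 L = 48.929 g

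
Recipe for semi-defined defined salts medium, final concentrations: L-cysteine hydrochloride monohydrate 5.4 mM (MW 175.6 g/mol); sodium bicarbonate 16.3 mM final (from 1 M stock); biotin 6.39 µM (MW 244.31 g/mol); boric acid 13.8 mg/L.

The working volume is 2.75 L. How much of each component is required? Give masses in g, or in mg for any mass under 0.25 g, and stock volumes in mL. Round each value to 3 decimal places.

Working volume: 2.75 L.
L-cysteine hydrochloride monohydrate: 5.4 mmol/L × 175.6 g/mol × 2.75 L ÷ 1000 = 2.608 g
sodium bicarbonate: C1V1 = C2V2 → 16.3 mM × 2750 mL ÷ 1000 mM = 44.825 mL
biotin: 6.39 µmol/L × 244.31 g/mol × 2.75 L ÷ 1000 = 4.293 mg
boric acid: 13.8 mg/L × 2.75 L = 37.950 mg

L-cysteine hydrochloride monohydrate 2.608 g; sodium bicarbonate 44.825 mL; biotin 4.293 mg; boric acid 37.950 mg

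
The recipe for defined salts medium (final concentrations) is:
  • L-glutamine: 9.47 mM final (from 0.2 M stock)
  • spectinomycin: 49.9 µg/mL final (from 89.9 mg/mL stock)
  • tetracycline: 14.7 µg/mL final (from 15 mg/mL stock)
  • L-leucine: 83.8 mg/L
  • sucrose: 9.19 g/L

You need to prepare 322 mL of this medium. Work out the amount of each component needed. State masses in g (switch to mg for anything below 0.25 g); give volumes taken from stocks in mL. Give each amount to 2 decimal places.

L-glutamine 15.25 mL; spectinomycin 0.18 mL; tetracycline 0.32 mL; L-leucine 26.98 mg; sucrose 2.96 g

Working volume: 322 mL = 0.322 L.
L-glutamine: dilute stock: 9.47 mM × 322 mL ÷ 200 mM = 15.25 mL
spectinomycin: dilute stock: 49.9 µg/mL × 322 mL ÷ 89900 µg/mL = 0.18 mL
tetracycline: dilute stock: 14.7 µg/mL × 322 mL ÷ 15000 µg/mL = 0.32 mL
L-leucine: 83.8 mg/L × 0.322 L = 26.98 mg
sucrose: 9.19 g/L × 0.322 L = 2.96 g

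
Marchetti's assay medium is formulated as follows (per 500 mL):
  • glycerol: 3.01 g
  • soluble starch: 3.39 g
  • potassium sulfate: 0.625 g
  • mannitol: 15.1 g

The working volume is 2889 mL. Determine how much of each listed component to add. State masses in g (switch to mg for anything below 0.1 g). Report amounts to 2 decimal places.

glycerol 17.39 g; soluble starch 19.59 g; potassium sulfate 3.61 g; mannitol 87.25 g

Ratio of target to recipe volume: 2889 / 500 = 5.778.
glycerol: 3.01 g × (2889 mL / 500 mL) = 17.39 g
soluble starch: 3.39 g × (2889 mL / 500 mL) = 19.59 g
potassium sulfate: 0.625 g × (2889 mL / 500 mL) = 3.61 g
mannitol: 15.1 g × (2889 mL / 500 mL) = 87.25 g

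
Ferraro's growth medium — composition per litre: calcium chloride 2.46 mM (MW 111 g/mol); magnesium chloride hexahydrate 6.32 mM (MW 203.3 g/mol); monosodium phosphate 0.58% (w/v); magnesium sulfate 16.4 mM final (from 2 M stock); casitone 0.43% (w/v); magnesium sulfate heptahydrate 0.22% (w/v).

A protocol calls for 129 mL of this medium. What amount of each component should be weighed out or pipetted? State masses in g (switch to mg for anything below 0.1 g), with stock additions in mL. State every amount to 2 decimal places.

Target volume = 129 mL = 0.129 L.
calcium chloride: 2.46 mmol/L × 111 mg/mmol × 0.129 L = 35.22 mg
magnesium chloride hexahydrate: 6.32 mmol/L × 203.3 g/mol × 0.129 L ÷ 1000 = 0.17 g
monosodium phosphate: 0.58 g per 100 mL × 129 mL ÷ 100 = 0.75 g
magnesium sulfate: V = C2·V2/C1 = 16.4 mM × 129 mL ÷ 2000 mM = 1.06 mL
casitone: 0.43% w/v = 4.3 g/L → 4.3 × 0.129 L = 0.55 g
magnesium sulfate heptahydrate: 0.22 g per 100 mL × 129 mL ÷ 100 = 0.28 g

calcium chloride 35.22 mg; magnesium chloride hexahydrate 0.17 g; monosodium phosphate 0.75 g; magnesium sulfate 1.06 mL; casitone 0.55 g; magnesium sulfate heptahydrate 0.28 g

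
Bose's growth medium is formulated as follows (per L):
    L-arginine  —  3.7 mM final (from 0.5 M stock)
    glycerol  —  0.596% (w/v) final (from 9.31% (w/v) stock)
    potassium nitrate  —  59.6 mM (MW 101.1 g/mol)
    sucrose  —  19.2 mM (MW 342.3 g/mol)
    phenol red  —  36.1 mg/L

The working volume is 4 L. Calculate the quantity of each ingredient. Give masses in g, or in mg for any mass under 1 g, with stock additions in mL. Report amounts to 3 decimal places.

L-arginine 29.600 mL; glycerol 256.069 mL; potassium nitrate 24.102 g; sucrose 26.289 g; phenol red 144.400 mg

Scale factor relative to 1 L: 4.
L-arginine: V = C2·V2/C1 = 3.7 mM × 4000 mL ÷ 500 mM = 29.600 mL
glycerol: dilute stock: 0.596% ÷ 9.31% × 4000 mL = 256.069 mL
potassium nitrate: 59.6 mmol/L × 101.1 g/mol × 4 L ÷ 1000 = 24.102 g
sucrose: 19.2 mmol/L × 342.3 g/mol × 4 L ÷ 1000 = 26.289 g
phenol red: 36.1 mg/L × 4 L = 144.400 mg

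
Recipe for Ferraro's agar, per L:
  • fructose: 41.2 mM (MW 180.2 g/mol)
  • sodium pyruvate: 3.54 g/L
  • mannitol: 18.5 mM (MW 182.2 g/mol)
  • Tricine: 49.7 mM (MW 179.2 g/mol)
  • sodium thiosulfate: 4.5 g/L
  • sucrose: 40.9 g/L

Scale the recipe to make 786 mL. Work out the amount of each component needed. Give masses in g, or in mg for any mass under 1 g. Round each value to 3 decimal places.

Target volume = 786 mL = 0.786 L.
fructose: 41.2 mmol/L × 180.2 g/mol × 0.786 L ÷ 1000 = 5.835 g
sodium pyruvate: 3.54 g/L × 0.786 L = 2.782 g
mannitol: 18.5 mmol/L × 182.2 g/mol × 0.786 L ÷ 1000 = 2.649 g
Tricine: 49.7 mmol/L × 179.2 g/mol × 0.786 L ÷ 1000 = 7.000 g
sodium thiosulfate: 4.5 g/L × 0.786 L = 3.537 g
sucrose: 40.9 g/L × 0.786 L = 32.147 g

fructose 5.835 g; sodium pyruvate 2.782 g; mannitol 2.649 g; Tricine 7.000 g; sodium thiosulfate 3.537 g; sucrose 32.147 g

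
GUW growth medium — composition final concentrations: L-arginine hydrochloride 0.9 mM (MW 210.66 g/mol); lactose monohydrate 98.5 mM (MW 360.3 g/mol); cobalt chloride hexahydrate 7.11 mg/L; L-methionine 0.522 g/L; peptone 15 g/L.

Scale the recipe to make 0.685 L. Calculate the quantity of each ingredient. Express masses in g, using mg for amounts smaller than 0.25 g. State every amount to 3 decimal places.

Working volume: 0.685 L.
L-arginine hydrochloride: 0.9 mmol/L × 210.66 mg/mmol × 0.685 L = 129.872 mg
lactose monohydrate: 98.5 mmol/L × 360.3 g/mol × 0.685 L ÷ 1000 = 24.310 g
cobalt chloride hexahydrate: 7.11 mg/L × 0.685 L = 4.870 mg
L-methionine: 0.522 g/L × 0.685 L = 0.358 g
peptone: 15 g/L × 0.685 L = 10.275 g

L-arginine hydrochloride 129.872 mg; lactose monohydrate 24.310 g; cobalt chloride hexahydrate 4.870 mg; L-methionine 0.358 g; peptone 10.275 g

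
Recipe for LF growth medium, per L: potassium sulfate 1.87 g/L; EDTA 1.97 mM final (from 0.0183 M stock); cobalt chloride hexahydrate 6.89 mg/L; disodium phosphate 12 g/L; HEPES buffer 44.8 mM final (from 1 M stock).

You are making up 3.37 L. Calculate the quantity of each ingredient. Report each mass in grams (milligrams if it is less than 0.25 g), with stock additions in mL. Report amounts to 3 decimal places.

Working volume: 3.37 L.
potassium sulfate: 1.87 g/L × 3.37 L = 6.302 g
EDTA: dilute stock: 1.97 mM × 3370 mL ÷ 18.3 mM = 362.781 mL
cobalt chloride hexahydrate: 6.89 mg/L × 3.37 L = 23.219 mg
disodium phosphate: 12 g/L × 3.37 L = 40.440 g
HEPES buffer: C1V1 = C2V2 → 44.8 mM × 3370 mL ÷ 1000 mM = 150.976 mL

potassium sulfate 6.302 g; EDTA 362.781 mL; cobalt chloride hexahydrate 23.219 mg; disodium phosphate 40.440 g; HEPES buffer 150.976 mL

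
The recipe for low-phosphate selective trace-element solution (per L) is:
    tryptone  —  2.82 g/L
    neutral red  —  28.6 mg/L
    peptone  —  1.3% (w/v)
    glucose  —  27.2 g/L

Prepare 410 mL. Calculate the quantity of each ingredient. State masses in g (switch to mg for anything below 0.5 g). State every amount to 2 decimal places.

tryptone 1.16 g; neutral red 11.73 mg; peptone 5.33 g; glucose 11.15 g

Scale factor relative to 1 L: 0.41.
tryptone: 2.82 g/L × 0.41 L = 1.16 g
neutral red: 28.6 mg/L × 0.41 L = 11.73 mg
peptone: 1.3% w/v = 13 g/L → 13 × 0.41 L = 5.33 g
glucose: 27.2 g/L × 0.41 L = 11.15 g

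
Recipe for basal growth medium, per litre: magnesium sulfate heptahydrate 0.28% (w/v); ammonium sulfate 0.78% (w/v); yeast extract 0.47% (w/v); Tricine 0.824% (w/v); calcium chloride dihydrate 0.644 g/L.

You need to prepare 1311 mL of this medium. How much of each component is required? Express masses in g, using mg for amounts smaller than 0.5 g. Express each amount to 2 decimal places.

Scale factor relative to 1 L: 1.311.
magnesium sulfate heptahydrate: 0.28% w/v = 2.8 g/L → 2.8 × 1.311 L = 3.67 g
ammonium sulfate: 0.78% w/v = 7.8 g/L → 7.8 × 1.311 L = 10.23 g
yeast extract: 0.47% w/v = 4.7 g/L → 4.7 × 1.311 L = 6.16 g
Tricine: 0.824 g per 100 mL × 1311 mL ÷ 100 = 10.80 g
calcium chloride dihydrate: 0.644 g/L × 1.311 L = 0.84 g

magnesium sulfate heptahydrate 3.67 g; ammonium sulfate 10.23 g; yeast extract 6.16 g; Tricine 10.80 g; calcium chloride dihydrate 0.84 g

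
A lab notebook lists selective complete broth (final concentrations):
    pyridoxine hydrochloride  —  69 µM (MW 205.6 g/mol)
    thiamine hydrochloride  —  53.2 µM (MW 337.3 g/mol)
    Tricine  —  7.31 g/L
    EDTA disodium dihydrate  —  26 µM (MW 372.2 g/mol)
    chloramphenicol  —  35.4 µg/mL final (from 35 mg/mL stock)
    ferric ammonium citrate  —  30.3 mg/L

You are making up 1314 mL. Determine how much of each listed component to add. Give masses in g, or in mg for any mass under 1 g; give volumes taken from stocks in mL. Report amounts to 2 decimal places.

Target volume = 1314 mL = 1.314 L.
pyridoxine hydrochloride: 69 µmol/L × 205.6 g/mol × 1.314 L ÷ 1000 = 18.64 mg
thiamine hydrochloride: 53.2 µmol/L × 337.3 g/mol × 1.314 L ÷ 1000 = 23.58 mg
Tricine: 7.31 g/L × 1.314 L = 9.61 g
EDTA disodium dihydrate: 26 µmol/L × 372.2 g/mol × 1.314 L ÷ 1000 = 12.72 mg
chloramphenicol: C1V1 = C2V2 → 35.4 µg/mL × 1314 mL ÷ 35000 µg/mL = 1.33 mL
ferric ammonium citrate: 30.3 mg/L × 1.314 L = 39.81 mg

pyridoxine hydrochloride 18.64 mg; thiamine hydrochloride 23.58 mg; Tricine 9.61 g; EDTA disodium dihydrate 12.72 mg; chloramphenicol 1.33 mL; ferric ammonium citrate 39.81 mg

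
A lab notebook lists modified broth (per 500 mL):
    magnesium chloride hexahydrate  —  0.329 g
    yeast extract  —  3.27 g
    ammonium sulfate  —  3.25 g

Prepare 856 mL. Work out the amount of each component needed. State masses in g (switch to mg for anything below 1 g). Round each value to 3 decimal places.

magnesium chloride hexahydrate 563.248 mg; yeast extract 5.598 g; ammonium sulfate 5.564 g

Ratio of target to recipe volume: 856 / 500 = 1.712.
magnesium chloride hexahydrate: 0.329 g × (856 mL / 500 mL) = 0.563248 g = 563.248 mg
yeast extract: 3.27 g × (856 mL / 500 mL) = 5.598 g
ammonium sulfate: 3.25 g × (856 mL / 500 mL) = 5.564 g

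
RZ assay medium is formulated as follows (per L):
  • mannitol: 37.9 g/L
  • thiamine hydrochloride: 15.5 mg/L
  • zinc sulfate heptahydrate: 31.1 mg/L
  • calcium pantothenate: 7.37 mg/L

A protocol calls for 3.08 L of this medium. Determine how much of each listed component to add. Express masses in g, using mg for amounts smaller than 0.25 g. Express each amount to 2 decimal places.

Scale factor relative to 1 L: 3.08.
mannitol: 37.9 g/L × 3.08 L = 116.73 g
thiamine hydrochloride: 15.5 mg/L × 3.08 L = 47.74 mg
zinc sulfate heptahydrate: 31.1 mg/L × 3.08 L = 95.79 mg
calcium pantothenate: 7.37 mg/L × 3.08 L = 22.70 mg

mannitol 116.73 g; thiamine hydrochloride 47.74 mg; zinc sulfate heptahydrate 95.79 mg; calcium pantothenate 22.70 mg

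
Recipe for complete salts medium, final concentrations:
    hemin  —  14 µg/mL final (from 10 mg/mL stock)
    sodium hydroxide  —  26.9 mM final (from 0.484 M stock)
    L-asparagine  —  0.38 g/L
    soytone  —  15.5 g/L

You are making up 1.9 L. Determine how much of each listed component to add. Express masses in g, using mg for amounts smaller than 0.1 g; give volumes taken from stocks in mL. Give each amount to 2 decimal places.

Working volume: 1.9 L.
hemin: dilute stock: 14 µg/mL × 1900 mL ÷ 10000 µg/mL = 2.66 mL
sodium hydroxide: dilute stock: 26.9 mM × 1900 mL ÷ 484 mM = 105.60 mL
L-asparagine: 0.38 g/L × 1.9 L = 0.72 g
soytone: 15.5 g/L × 1.9 L = 29.45 g

hemin 2.66 mL; sodium hydroxide 105.60 mL; L-asparagine 0.72 g; soytone 29.45 g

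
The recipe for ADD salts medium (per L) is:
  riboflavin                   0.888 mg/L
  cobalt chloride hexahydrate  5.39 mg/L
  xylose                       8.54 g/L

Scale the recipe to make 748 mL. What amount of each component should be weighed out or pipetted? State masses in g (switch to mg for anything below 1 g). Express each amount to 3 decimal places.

Target volume = 748 mL = 0.748 L.
riboflavin: 0.888 mg/L × 0.748 L = 0.664 mg
cobalt chloride hexahydrate: 5.39 mg/L × 0.748 L = 4.032 mg
xylose: 8.54 g/L × 0.748 L = 6.388 g

riboflavin 0.664 mg; cobalt chloride hexahydrate 4.032 mg; xylose 6.388 g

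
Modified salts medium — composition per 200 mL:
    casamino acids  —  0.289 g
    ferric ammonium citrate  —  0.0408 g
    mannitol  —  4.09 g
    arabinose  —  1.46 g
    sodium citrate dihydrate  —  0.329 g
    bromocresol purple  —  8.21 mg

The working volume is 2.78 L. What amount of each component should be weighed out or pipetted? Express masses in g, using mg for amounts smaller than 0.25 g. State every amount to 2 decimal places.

Scale factor = 2780 mL / 200 mL = 13.9.
casamino acids: 0.289 g × (2780 mL / 200 mL) = 4.02 g
ferric ammonium citrate: 0.0408 g × (2780 mL / 200 mL) = 0.57 g
mannitol: 4.09 g × (2780 mL / 200 mL) = 56.85 g
arabinose: 1.46 g × (2780 mL / 200 mL) = 20.29 g
sodium citrate dihydrate: 0.329 g × (2780 mL / 200 mL) = 4.57 g
bromocresol purple: 8.21 mg × (2780 mL / 200 mL) = 114.12 mg

casamino acids 4.02 g; ferric ammonium citrate 0.57 g; mannitol 56.85 g; arabinose 20.29 g; sodium citrate dihydrate 4.57 g; bromocresol purple 114.12 mg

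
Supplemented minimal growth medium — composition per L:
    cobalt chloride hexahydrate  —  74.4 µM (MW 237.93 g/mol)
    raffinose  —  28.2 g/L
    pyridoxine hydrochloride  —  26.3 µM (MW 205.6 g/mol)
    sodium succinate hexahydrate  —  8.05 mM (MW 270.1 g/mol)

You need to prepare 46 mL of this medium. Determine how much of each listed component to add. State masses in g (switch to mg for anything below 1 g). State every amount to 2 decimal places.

cobalt chloride hexahydrate 0.81 mg; raffinose 1.30 g; pyridoxine hydrochloride 0.25 mg; sodium succinate hexahydrate 100.02 mg

Target volume = 46 mL = 0.046 L.
cobalt chloride hexahydrate: 74.4 µmol/L × 237.93 g/mol × 0.046 L ÷ 1000 = 0.81 mg
raffinose: 28.2 g/L × 0.046 L = 1.30 g
pyridoxine hydrochloride: 26.3 µmol/L × 205.6 g/mol × 0.046 L ÷ 1000 = 0.25 mg
sodium succinate hexahydrate: 8.05 mmol/L × 270.1 mg/mmol × 0.046 L = 100.02 mg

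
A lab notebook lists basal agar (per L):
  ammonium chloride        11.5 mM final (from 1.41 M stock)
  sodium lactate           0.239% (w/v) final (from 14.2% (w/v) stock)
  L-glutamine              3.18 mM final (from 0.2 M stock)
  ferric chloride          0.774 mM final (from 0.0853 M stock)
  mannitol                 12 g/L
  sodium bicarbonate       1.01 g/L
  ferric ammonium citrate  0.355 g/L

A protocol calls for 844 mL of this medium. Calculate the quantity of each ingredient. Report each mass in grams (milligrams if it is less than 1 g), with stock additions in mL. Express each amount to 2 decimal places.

Working volume: 844 mL = 0.844 L.
ammonium chloride: C1V1 = C2V2 → 11.5 mM × 844 mL ÷ 1410 mM = 6.88 mL
sodium lactate: dilute stock: 0.239% ÷ 14.2% × 844 mL = 14.21 mL
L-glutamine: V = C2·V2/C1 = 3.18 mM × 844 mL ÷ 200 mM = 13.42 mL
ferric chloride: V = C2·V2/C1 = 0.774 mM × 844 mL ÷ 85.3 mM = 7.66 mL
mannitol: 12 g/L × 0.844 L = 10.13 g
sodium bicarbonate: 1.01 g/L × 0.844 L = 0.85244 g = 852.44 mg
ferric ammonium citrate: 0.355 g/L × 0.844 L = 0.29962 g = 299.62 mg

ammonium chloride 6.88 mL; sodium lactate 14.21 mL; L-glutamine 13.42 mL; ferric chloride 7.66 mL; mannitol 10.13 g; sodium bicarbonate 852.44 mg; ferric ammonium citrate 299.62 mg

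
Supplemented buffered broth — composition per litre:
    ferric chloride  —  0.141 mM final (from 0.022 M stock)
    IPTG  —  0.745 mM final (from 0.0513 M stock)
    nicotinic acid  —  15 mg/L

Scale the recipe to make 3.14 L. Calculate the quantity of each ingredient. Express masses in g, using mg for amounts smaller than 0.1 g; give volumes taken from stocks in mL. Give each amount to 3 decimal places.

ferric chloride 20.125 mL; IPTG 45.600 mL; nicotinic acid 47.100 mg

Scale factor relative to 1 L: 3.14.
ferric chloride: C1V1 = C2V2 → 0.141 mM × 3140 mL ÷ 22 mM = 20.125 mL
IPTG: V = C2·V2/C1 = 0.745 mM × 3140 mL ÷ 51.3 mM = 45.600 mL
nicotinic acid: 15 mg/L × 3.14 L = 47.100 mg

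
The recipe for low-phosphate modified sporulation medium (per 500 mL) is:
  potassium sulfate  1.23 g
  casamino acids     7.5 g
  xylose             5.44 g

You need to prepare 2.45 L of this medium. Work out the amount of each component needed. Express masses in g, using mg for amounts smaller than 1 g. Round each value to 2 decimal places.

potassium sulfate 6.03 g; casamino acids 36.75 g; xylose 26.66 g

Ratio of target to recipe volume: 2450 / 500 = 4.9.
potassium sulfate: 1.23 g × (2450 mL / 500 mL) = 6.03 g
casamino acids: 7.5 g × (2450 mL / 500 mL) = 36.75 g
xylose: 5.44 g × (2450 mL / 500 mL) = 26.66 g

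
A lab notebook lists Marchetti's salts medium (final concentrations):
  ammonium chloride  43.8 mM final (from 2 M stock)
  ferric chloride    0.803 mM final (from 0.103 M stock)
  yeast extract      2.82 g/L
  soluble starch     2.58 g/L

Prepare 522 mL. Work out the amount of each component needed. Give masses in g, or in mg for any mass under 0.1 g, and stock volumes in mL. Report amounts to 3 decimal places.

ammonium chloride 11.432 mL; ferric chloride 4.070 mL; yeast extract 1.472 g; soluble starch 1.347 g

Target volume = 522 mL = 0.522 L.
ammonium chloride: dilute stock: 43.8 mM × 522 mL ÷ 2000 mM = 11.432 mL
ferric chloride: C1V1 = C2V2 → 0.803 mM × 522 mL ÷ 103 mM = 4.070 mL
yeast extract: 2.82 g/L × 0.522 L = 1.472 g
soluble starch: 2.58 g/L × 0.522 L = 1.347 g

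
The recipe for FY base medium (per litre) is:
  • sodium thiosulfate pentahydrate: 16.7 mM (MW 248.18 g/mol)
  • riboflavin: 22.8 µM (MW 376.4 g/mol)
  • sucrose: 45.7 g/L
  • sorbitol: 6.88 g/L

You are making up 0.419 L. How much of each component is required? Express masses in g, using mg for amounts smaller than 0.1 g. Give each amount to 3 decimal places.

Scale factor relative to 1 L: 0.419.
sodium thiosulfate pentahydrate: 16.7 mmol/L × 248.18 g/mol × 0.419 L ÷ 1000 = 1.737 g
riboflavin: 22.8 µmol/L × 376.4 g/mol × 0.419 L ÷ 1000 = 3.596 mg
sucrose: 45.7 g/L × 0.419 L = 19.148 g
sorbitol: 6.88 g/L × 0.419 L = 2.883 g

sodium thiosulfate pentahydrate 1.737 g; riboflavin 3.596 mg; sucrose 19.148 g; sorbitol 2.883 g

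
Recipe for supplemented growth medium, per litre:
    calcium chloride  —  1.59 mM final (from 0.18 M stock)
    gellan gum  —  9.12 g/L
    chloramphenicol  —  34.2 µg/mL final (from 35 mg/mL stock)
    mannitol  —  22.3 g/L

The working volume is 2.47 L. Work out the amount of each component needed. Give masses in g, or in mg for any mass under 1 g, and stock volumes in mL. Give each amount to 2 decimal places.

Scale factor relative to 1 L: 2.47.
calcium chloride: V = C2·V2/C1 = 1.59 mM × 2470 mL ÷ 180 mM = 21.82 mL
gellan gum: 9.12 g/L × 2.47 L = 22.53 g
chloramphenicol: dilute stock: 34.2 µg/mL × 2470 mL ÷ 35000 µg/mL = 2.41 mL
mannitol: 22.3 g/L × 2.47 L = 55.08 g

calcium chloride 21.82 mL; gellan gum 22.53 g; chloramphenicol 2.41 mL; mannitol 55.08 g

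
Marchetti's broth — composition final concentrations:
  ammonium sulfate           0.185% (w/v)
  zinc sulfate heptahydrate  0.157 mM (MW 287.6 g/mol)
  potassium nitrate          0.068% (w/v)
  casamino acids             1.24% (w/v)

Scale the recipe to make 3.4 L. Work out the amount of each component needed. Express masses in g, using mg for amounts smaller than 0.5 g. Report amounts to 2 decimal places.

ammonium sulfate 6.29 g; zinc sulfate heptahydrate 153.52 mg; potassium nitrate 2.31 g; casamino acids 42.16 g

Scale factor relative to 1 L: 3.4.
ammonium sulfate: 0.185 g per 100 mL × 3400 mL ÷ 100 = 6.29 g
zinc sulfate heptahydrate: 0.157 mmol/L × 287.6 mg/mmol × 3.4 L = 153.52 mg
potassium nitrate: 0.068 g per 100 mL × 3400 mL ÷ 100 = 2.31 g
casamino acids: 1.24% w/v = 12.4 g/L → 12.4 × 3.4 L = 42.16 g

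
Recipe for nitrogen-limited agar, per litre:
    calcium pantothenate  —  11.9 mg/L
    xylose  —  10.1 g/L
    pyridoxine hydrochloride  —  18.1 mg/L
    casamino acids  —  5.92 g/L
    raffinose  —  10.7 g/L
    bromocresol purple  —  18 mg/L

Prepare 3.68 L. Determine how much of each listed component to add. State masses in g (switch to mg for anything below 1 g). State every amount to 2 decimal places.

Scale factor relative to 1 L: 3.68.
calcium pantothenate: 11.9 mg/L × 3.68 L = 43.79 mg
xylose: 10.1 g/L × 3.68 L = 37.17 g
pyridoxine hydrochloride: 18.1 mg/L × 3.68 L = 66.61 mg
casamino acids: 5.92 g/L × 3.68 L = 21.79 g
raffinose: 10.7 g/L × 3.68 L = 39.38 g
bromocresol purple: 18 mg/L × 3.68 L = 66.24 mg

calcium pantothenate 43.79 mg; xylose 37.17 g; pyridoxine hydrochloride 66.61 mg; casamino acids 21.79 g; raffinose 39.38 g; bromocresol purple 66.24 mg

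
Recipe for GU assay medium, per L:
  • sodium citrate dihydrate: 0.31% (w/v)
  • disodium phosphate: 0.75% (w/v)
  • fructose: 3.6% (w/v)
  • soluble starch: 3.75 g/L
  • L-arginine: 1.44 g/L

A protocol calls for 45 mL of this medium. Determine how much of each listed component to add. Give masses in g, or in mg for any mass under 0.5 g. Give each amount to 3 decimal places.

Working volume: 45 mL = 0.045 L.
sodium citrate dihydrate: 0.31 g per 100 mL × 45 mL ÷ 100 = 0.1395 g = 139.500 mg
disodium phosphate: 0.75% w/v = 7.5 g/L → 7.5 × 0.045 L = 0.3375 g = 337.500 mg
fructose: 3.6 g per 100 mL × 45 mL ÷ 100 = 1.620 g
soluble starch: 3.75 g/L × 0.045 L = 0.16875 g = 168.750 mg
L-arginine: 1.44 g/L × 0.045 L = 0.0648 g = 64.800 mg

sodium citrate dihydrate 139.500 mg; disodium phosphate 337.500 mg; fructose 1.620 g; soluble starch 168.750 mg; L-arginine 64.800 mg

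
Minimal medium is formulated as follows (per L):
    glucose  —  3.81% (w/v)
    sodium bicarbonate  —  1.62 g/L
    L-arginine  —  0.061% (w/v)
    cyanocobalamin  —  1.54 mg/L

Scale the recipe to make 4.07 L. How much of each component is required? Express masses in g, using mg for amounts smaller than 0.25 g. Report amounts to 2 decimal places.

Working volume: 4.07 L.
glucose: 3.81 g per 100 mL × 4070 mL ÷ 100 = 155.07 g
sodium bicarbonate: 1.62 g/L × 4.07 L = 6.59 g
L-arginine: 0.061% w/v = 0.61 g/L → 0.61 × 4.07 L = 2.48 g
cyanocobalamin: 1.54 mg/L × 4.07 L = 6.27 mg

glucose 155.07 g; sodium bicarbonate 6.59 g; L-arginine 2.48 g; cyanocobalamin 6.27 mg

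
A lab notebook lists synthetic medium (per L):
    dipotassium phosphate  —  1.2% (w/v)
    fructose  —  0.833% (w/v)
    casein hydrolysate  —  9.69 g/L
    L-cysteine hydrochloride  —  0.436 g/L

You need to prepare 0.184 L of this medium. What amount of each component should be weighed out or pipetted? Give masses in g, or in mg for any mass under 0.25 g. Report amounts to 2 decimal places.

dipotassium phosphate 2.21 g; fructose 1.53 g; casein hydrolysate 1.78 g; L-cysteine hydrochloride 80.22 mg

Scale factor relative to 1 L: 0.184.
dipotassium phosphate: 1.2 g per 100 mL × 184 mL ÷ 100 = 2.21 g
fructose: 0.833 g per 100 mL × 184 mL ÷ 100 = 1.53 g
casein hydrolysate: 9.69 g/L × 0.184 L = 1.78 g
L-cysteine hydrochloride: 0.436 g/L × 0.184 L = 0.080224 g = 80.22 mg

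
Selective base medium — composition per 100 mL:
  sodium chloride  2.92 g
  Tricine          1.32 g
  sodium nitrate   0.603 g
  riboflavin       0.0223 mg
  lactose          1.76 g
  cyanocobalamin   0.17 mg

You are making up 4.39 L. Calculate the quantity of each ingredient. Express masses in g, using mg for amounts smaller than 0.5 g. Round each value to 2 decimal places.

Ratio of target to recipe volume: 4390 / 100 = 43.9.
sodium chloride: 2.92 g × (4390 mL / 100 mL) = 128.19 g
Tricine: 1.32 g × (4390 mL / 100 mL) = 57.95 g
sodium nitrate: 0.603 g × (4390 mL / 100 mL) = 26.47 g
riboflavin: 0.0223 mg × (4390 mL / 100 mL) = 0.98 mg
lactose: 1.76 g × (4390 mL / 100 mL) = 77.26 g
cyanocobalamin: 0.17 mg × (4390 mL / 100 mL) = 7.46 mg

sodium chloride 128.19 g; Tricine 57.95 g; sodium nitrate 26.47 g; riboflavin 0.98 mg; lactose 77.26 g; cyanocobalamin 7.46 mg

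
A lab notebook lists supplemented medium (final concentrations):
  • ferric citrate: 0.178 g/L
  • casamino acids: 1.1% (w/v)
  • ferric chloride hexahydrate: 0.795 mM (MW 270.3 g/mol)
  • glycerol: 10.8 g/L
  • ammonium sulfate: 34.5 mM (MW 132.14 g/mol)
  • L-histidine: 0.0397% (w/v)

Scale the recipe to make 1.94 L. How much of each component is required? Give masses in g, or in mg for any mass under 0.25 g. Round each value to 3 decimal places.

Working volume: 1.94 L.
ferric citrate: 0.178 g/L × 1.94 L = 0.345 g
casamino acids: 1.1% w/v = 11 g/L → 11 × 1.94 L = 21.340 g
ferric chloride hexahydrate: 0.795 mmol/L × 270.3 g/mol × 1.94 L ÷ 1000 = 0.417 g
glycerol: 10.8 g/L × 1.94 L = 20.952 g
ammonium sulfate: 34.5 mmol/L × 132.14 g/mol × 1.94 L ÷ 1000 = 8.844 g
L-histidine: 0.0397 g per 100 mL × 1940 mL ÷ 100 = 0.770 g

ferric citrate 0.345 g; casamino acids 21.340 g; ferric chloride hexahydrate 0.417 g; glycerol 20.952 g; ammonium sulfate 8.844 g; L-histidine 0.770 g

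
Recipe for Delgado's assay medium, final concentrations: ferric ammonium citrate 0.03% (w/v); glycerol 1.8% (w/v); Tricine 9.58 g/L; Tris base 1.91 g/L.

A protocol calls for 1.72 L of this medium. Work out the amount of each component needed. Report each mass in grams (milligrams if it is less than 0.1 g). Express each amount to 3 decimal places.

Scale factor relative to 1 L: 1.72.
ferric ammonium citrate: 0.03% w/v = 0.3 g/L → 0.3 × 1.72 L = 0.516 g
glycerol: 1.8% w/v = 18 g/L → 18 × 1.72 L = 30.960 g
Tricine: 9.58 g/L × 1.72 L = 16.478 g
Tris base: 1.91 g/L × 1.72 L = 3.285 g

ferric ammonium citrate 0.516 g; glycerol 30.960 g; Tricine 16.478 g; Tris base 3.285 g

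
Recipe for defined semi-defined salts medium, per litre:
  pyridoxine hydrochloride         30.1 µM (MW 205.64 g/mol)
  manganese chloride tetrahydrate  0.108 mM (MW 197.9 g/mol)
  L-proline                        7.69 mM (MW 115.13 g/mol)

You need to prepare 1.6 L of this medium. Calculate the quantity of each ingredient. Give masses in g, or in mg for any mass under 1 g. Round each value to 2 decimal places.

pyridoxine hydrochloride 9.90 mg; manganese chloride tetrahydrate 34.20 mg; L-proline 1.42 g

Scale factor relative to 1 L: 1.6.
pyridoxine hydrochloride: 30.1 µmol/L × 205.64 g/mol × 1.6 L ÷ 1000 = 9.90 mg
manganese chloride tetrahydrate: 0.108 mmol/L × 197.9 mg/mmol × 1.6 L = 34.20 mg
L-proline: 7.69 mmol/L × 115.13 g/mol × 1.6 L ÷ 1000 = 1.42 g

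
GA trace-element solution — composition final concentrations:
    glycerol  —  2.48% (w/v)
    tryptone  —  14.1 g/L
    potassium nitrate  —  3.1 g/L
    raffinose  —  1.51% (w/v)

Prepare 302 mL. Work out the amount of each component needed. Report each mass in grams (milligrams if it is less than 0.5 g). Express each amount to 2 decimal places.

glycerol 7.49 g; tryptone 4.26 g; potassium nitrate 0.94 g; raffinose 4.56 g

Working volume: 302 mL = 0.302 L.
glycerol: 2.48% w/v = 24.8 g/L → 24.8 × 0.302 L = 7.49 g
tryptone: 14.1 g/L × 0.302 L = 4.26 g
potassium nitrate: 3.1 g/L × 0.302 L = 0.94 g
raffinose: 1.51% w/v = 15.1 g/L → 15.1 × 0.302 L = 4.56 g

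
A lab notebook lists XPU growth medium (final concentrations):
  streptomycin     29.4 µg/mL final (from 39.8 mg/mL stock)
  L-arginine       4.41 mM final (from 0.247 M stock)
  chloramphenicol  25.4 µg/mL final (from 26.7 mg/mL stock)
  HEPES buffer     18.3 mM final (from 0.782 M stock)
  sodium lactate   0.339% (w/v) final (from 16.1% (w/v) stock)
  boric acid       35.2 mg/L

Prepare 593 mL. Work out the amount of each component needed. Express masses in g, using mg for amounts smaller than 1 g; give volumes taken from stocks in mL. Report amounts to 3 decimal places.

Scale factor relative to 1 L: 0.593.
streptomycin: C1V1 = C2V2 → 29.4 µg/mL × 593 mL ÷ 39800 µg/mL = 0.438 mL
L-arginine: dilute stock: 4.41 mM × 593 mL ÷ 247 mM = 10.588 mL
chloramphenicol: V = C2·V2/C1 = 25.4 µg/mL × 593 mL ÷ 26700 µg/mL = 0.564 mL
HEPES buffer: dilute stock: 18.3 mM × 593 mL ÷ 782 mM = 13.877 mL
sodium lactate: C1V1 = C2V2 → 0.339% ÷ 16.1% × 593 mL = 12.486 mL
boric acid: 35.2 mg/L × 0.593 L = 20.874 mg

streptomycin 0.438 mL; L-arginine 10.588 mL; chloramphenicol 0.564 mL; HEPES buffer 13.877 mL; sodium lactate 12.486 mL; boric acid 20.874 mg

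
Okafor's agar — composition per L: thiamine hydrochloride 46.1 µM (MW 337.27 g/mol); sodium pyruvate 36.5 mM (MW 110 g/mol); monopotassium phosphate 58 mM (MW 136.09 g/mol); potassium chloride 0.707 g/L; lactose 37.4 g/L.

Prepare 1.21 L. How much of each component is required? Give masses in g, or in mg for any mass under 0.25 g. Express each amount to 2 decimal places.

thiamine hydrochloride 18.81 mg; sodium pyruvate 4.86 g; monopotassium phosphate 9.55 g; potassium chloride 0.86 g; lactose 45.25 g

Scale factor relative to 1 L: 1.21.
thiamine hydrochloride: 46.1 µmol/L × 337.27 g/mol × 1.21 L ÷ 1000 = 18.81 mg
sodium pyruvate: 36.5 mmol/L × 110 g/mol × 1.21 L ÷ 1000 = 4.86 g
monopotassium phosphate: 58 mmol/L × 136.09 g/mol × 1.21 L ÷ 1000 = 9.55 g
potassium chloride: 0.707 g/L × 1.21 L = 0.86 g
lactose: 37.4 g/L × 1.21 L = 45.25 g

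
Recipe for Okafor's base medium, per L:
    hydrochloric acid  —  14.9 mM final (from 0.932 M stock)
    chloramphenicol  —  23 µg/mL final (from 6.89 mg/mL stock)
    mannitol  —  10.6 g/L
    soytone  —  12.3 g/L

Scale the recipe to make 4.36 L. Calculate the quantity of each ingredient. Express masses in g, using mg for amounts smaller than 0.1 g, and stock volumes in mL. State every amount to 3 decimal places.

Scale factor relative to 1 L: 4.36.
hydrochloric acid: V = C2·V2/C1 = 14.9 mM × 4360 mL ÷ 932 mM = 69.704 mL
chloramphenicol: C1V1 = C2V2 → 23 µg/mL × 4360 mL ÷ 6890 µg/mL = 14.554 mL
mannitol: 10.6 g/L × 4.36 L = 46.216 g
soytone: 12.3 g/L × 4.36 L = 53.628 g

hydrochloric acid 69.704 mL; chloramphenicol 14.554 mL; mannitol 46.216 g; soytone 53.628 g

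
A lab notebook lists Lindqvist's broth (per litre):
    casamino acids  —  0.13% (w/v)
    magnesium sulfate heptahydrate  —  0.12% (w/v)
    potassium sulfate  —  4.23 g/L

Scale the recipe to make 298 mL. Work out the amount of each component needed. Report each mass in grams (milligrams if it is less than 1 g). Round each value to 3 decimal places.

casamino acids 387.400 mg; magnesium sulfate heptahydrate 357.600 mg; potassium sulfate 1.261 g

Target volume = 298 mL = 0.298 L.
casamino acids: 0.13 g per 100 mL × 298 mL ÷ 100 = 0.3874 g = 387.400 mg
magnesium sulfate heptahydrate: 0.12 g per 100 mL × 298 mL ÷ 100 = 0.3576 g = 357.600 mg
potassium sulfate: 4.23 g/L × 0.298 L = 1.261 g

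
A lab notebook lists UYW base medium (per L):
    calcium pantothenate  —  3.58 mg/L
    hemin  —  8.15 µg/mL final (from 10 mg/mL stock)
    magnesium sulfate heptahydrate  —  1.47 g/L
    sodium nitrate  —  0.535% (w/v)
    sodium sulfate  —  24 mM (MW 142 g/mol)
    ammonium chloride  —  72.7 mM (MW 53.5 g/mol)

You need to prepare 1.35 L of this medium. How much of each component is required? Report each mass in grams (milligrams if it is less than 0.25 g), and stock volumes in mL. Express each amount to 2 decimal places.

Working volume: 1.35 L.
calcium pantothenate: 3.58 mg/L × 1.35 L = 4.83 mg
hemin: V = C2·V2/C1 = 8.15 µg/mL × 1350 mL ÷ 10000 µg/mL = 1.10 mL
magnesium sulfate heptahydrate: 1.47 g/L × 1.35 L = 1.98 g
sodium nitrate: 0.535 g per 100 mL × 1350 mL ÷ 100 = 7.22 g
sodium sulfate: 24 mmol/L × 142 g/mol × 1.35 L ÷ 1000 = 4.60 g
ammonium chloride: 72.7 mmol/L × 53.5 g/mol × 1.35 L ÷ 1000 = 5.25 g

calcium pantothenate 4.83 mg; hemin 1.10 mL; magnesium sulfate heptahydrate 1.98 g; sodium nitrate 7.22 g; sodium sulfate 4.60 g; ammonium chloride 5.25 g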